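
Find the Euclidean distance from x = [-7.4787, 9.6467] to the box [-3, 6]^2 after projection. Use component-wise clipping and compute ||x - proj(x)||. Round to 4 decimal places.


Project each component onto [-3, 6].
clip(-7.4787) = -3.0, clip(9.6467) = 6.0
Projection = [-3.0, 6.0]
Squared diffs: [20.0588, 13.2984]
Distance = sqrt(33.3572) = 5.7756


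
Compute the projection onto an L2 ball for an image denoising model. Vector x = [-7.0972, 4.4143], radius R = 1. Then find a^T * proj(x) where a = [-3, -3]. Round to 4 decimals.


Step 1: Compute ||x|| (intermediates to 6 decimals).
||x|| = sqrt((-7.0972)^2 + 4.4143^2) = 8.358008
Step 2: Project.
Since ||x|| > R, scale = R/||x|| = 1/8.358008 = 0.119646, proj(x) = scale * x
proj(x) = [-0.849152, 0.528153]
Step 3: Dot product.
a^T * proj(x) = -3*(-0.849152) - 3*0.528153 = 0.963


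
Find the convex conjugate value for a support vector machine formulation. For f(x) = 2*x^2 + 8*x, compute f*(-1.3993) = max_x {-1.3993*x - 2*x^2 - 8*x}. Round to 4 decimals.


f*(y) = sup_x {y*x - a*x^2 - b*x} = sup_x {(y-b)*x - a*x^2}
FOC: (y - b) - 2a*x = 0 => x* = (y - b)/(2a)
x* = (-1.3993 - 8)/(2*2) = -2.3498
f*(-1.3993) = (y-b)^2/(4a) = (-1.3993 - 8)^2/(4*2)
= 88.3468/8 = 11.0434


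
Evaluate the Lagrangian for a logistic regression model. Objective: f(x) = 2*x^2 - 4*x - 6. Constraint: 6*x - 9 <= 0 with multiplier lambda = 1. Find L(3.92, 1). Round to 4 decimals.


Step 1: Evaluate f(x).
f(3.92) = 2*3.92^2 - 4*3.92 - 6 = 9.0528
Step 2: Evaluate g(x).
g(3.92) = 6*3.92 - 9 = 14.52
Step 3: Compute Lagrangian.
L = 9.0528 + 1*14.52 = 23.5728


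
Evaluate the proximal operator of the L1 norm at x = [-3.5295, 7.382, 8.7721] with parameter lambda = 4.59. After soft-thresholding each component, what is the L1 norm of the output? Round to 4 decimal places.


Soft-thresholding with lambda = 4.59:
prox(-3.5295) = sign(-3.5295)*max(|-3.5295| - 4.59, 0) = 0.0
prox(7.382) = sign(7.382)*max(|7.382| - 4.59, 0) = 2.792
prox(8.7721) = sign(8.7721)*max(|8.7721| - 4.59, 0) = 4.1821
prox(x) = [0.0, 2.792, 4.1821]
||prox(x)||_1 = 0.0 + 2.792 + 4.1821 = 6.9741


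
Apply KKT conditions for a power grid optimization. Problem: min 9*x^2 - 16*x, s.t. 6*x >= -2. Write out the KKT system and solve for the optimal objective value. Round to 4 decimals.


Step 1: Try lambda = 0 (constraint inactive).
Stationarity: 2*9*x - 16 = 0
x* = 16/(2*9) = 8/9 = 0.8889 (rounded; the exact value 8/9 is used below)
Check constraint: 6*0.8889 = 5.3334 >= -2 -- satisfied.
Step 2: Compute optimal value.
f(x*) = 9*(8/9)^2 - 16*(8/9) = -7.1111


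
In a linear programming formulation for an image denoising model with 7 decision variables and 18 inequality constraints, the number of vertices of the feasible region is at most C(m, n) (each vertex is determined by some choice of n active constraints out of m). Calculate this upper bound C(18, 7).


Each vertex corresponds to some choice of n active constraints out of m, so the number of vertices is at most C(m, n) = m! / (n!(m-n)!).
m = 18, n = 7
Numerator: 18 * 17 * 16 * 15 * 14 * 13 * 12
Denominator: 7! = 5040
C(18, 7) = 31824


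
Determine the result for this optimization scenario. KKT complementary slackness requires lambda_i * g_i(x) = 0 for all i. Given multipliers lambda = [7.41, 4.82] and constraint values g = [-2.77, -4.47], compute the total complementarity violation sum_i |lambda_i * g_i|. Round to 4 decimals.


KKT complementary slackness check:
lambda_1 * g_1 = 7.41 * -2.77 = -20.5257
lambda_2 * g_2 = 4.82 * -4.47 = -21.5454
Total violation = 20.5257 + 21.5454 = 42.0711


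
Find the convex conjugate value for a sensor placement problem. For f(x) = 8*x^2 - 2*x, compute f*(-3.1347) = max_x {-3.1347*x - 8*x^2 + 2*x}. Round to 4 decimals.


f*(y) = sup_x {y*x - a*x^2 - b*x} = sup_x {(y-b)*x - a*x^2}
FOC: (y - b) - 2a*x = 0 => x* = (y - b)/(2a)
x* = (-3.1347 + 2)/(2*8) = -0.0709
f*(-3.1347) = (y-b)^2/(4a) = (-3.1347 + 2)^2/(4*8)
= 1.2875/32 = 0.0402


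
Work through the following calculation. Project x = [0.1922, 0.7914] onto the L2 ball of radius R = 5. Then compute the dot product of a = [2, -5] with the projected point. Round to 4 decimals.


Step 1: Compute ||x|| (intermediates to 6 decimals).
||x|| = sqrt(0.1922^2 + 0.7914^2) = 0.814405
Step 2: Project.
Since ||x|| <= R, proj = x (no scaling needed).
proj(x) = [0.1922, 0.7914]
Step 3: Dot product.
a^T * proj(x) = 2*0.1922 - 5*0.7914 = -3.5726


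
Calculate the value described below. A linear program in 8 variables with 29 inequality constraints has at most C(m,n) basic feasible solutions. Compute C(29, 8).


Each vertex corresponds to some choice of n active constraints out of m, so the number of vertices is at most C(m, n) = m! / (n!(m-n)!).
m = 29, n = 8
Numerator: 29 * 28 * 27 * 26 * 25 * 24 * 23 * 22
Denominator: 8! = 40320
C(29, 8) = 4292145


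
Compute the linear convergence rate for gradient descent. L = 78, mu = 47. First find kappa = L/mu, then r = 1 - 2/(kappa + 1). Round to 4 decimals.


Step 1: Compute the condition number.
kappa = L/mu = 78/47 = 1.6596
Step 2: Compute the convergence rate.
r = 1 - 2/(kappa + 1) = 1 - 2*mu/(L + mu) = (L - mu)/(L + mu) = 31/125 = 0.248


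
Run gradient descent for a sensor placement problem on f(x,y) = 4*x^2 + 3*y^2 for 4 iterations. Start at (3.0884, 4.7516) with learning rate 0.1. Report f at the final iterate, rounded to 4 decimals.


Gradient descent on f(x,y) = 4*x^2 + 3*y^2.
Starting point: (3.0884, 4.7516), alpha = 0.1
Step 1: grad_x = 2*4*3.0884 = 24.7072, grad_y = 2*3*4.7516 = 28.5096
  x_1 = 3.0884 - 0.1*24.7072 = 0.6177
  y_1 = 4.7516 - 0.1*28.5096 = 1.9006
Step 2: grad_x = 2*4*0.6177 = 4.9414, grad_y = 2*3*1.9006 = 11.4038
  x_2 = 0.6177 - 0.1*4.9414 = 0.1235
  y_2 = 1.9006 - 0.1*11.4038 = 0.7603
Step 3: grad_x = 2*4*0.1235 = 0.9883, grad_y = 2*3*0.7603 = 4.5615
  x_3 = 0.1235 - 0.1*0.9883 = 0.0247
  y_3 = 0.7603 - 0.1*4.5615 = 0.3041
Step 4: grad_x = 2*4*0.0247 = 0.1977, grad_y = 2*3*0.3041 = 1.8246
  x_4 = 0.0247 - 0.1*0.1977 = 0.0049
  y_4 = 0.3041 - 0.1*1.8246 = 0.1216
f(0.0049, 0.1216) = 4*0.0049^2 + 3*0.1216^2 = 0.0445


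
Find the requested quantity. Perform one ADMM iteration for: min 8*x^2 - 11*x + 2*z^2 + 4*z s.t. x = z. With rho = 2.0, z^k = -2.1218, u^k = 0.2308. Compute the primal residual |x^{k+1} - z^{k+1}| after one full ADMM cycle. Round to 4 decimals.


ADMM iteration with rho = 2.0, z^k = -2.1218, u^k = 0.2308
Step 1: x-update.
Minimize 8*x^2 - 11*x + (2.0/2)*(x + 2.1218 + 0.2308)^2
FOC: (2*8 + 2.0)*x = 11 + 2.0*(-2.1218 - 0.2308)
x^{k+1} = 0.3497
Step 2: z-update.
Minimize 2*z^2 + 4*z + (2.0/2)*(0.3497 - z + 0.2308)^2
FOC: (2*2 + 2.0)*z = -4 + 2.0*(0.3497 + 0.2308)
z^{k+1} = -0.4732
Step 3: u-update.
u^{k+1} = 0.2308 + 0.3497 + 0.4732 = 1.0537
Step 4: Primal residual = |0.3497 + 0.4732| = 0.8229


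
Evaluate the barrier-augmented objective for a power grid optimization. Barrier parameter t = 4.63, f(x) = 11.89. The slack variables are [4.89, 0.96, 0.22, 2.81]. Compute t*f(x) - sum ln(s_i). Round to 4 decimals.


Step 1: Compute log-barrier.
ln values: [1.5872, -0.0408, -1.5141, 1.0332]
phi = -(1.5872 - 0.0408 - 1.5141 + 1.0332) = -1.0654
Step 2: Compute augmented objective.
t*f(x) = 4.63*11.89 = 55.0507
Total = 55.0507 - 1.0654 = 53.9853


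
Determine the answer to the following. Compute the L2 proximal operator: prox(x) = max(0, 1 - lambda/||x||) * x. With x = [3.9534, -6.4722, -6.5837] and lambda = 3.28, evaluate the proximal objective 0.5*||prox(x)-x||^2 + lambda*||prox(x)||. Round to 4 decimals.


Step 1: Compute ||x||.
||x|| = 10.0431
Step 2: Compute scaling factor.
scale = max(0, 1 - 3.28/10.0431) = 0.6734
Step 3: prox(x) = [2.6622, -4.3584, -4.4335]
||prox(x)|| = 6.7631
Step 4: Proximal objective.
0.5*||prox-x||^2 = 5.3792
lambda*||prox|| = 22.183
Total = 27.5622


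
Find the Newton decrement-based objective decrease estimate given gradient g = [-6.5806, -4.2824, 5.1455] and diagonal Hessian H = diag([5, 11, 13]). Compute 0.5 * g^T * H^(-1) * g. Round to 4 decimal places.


Step 1: H is diagonal, so H^(-1) * g = [-1.3161, -0.3893, 0.3958].
Step 2: g^T H^(-1) g = sum_i g_i^2 / H_ii
  = (-6.5806)^2/5 + (-4.2824)^2/11 + (5.1455)^2/13
  = 8.6609 + 1.6672 + 2.0366 = 12.3647
Step 3: Objective decrease = 0.5 * g^T H^(-1) g = 6.1823


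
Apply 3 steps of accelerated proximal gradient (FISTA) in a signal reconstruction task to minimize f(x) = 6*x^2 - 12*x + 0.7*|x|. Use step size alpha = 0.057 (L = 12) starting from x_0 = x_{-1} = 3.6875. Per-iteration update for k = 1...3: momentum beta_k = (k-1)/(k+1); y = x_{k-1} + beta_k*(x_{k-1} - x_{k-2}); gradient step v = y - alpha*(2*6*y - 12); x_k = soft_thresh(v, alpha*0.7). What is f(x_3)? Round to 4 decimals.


FISTA on f(x) = 6*x^2 - 12*x + 0.7*|x|
L = 12, alpha = 0.057
Iteration 1: beta = 0.0, y = 3.6875 + 0.0*(3.6875 - 3.6875) = 3.6875
  grad(y) = 32.25, v = y - alpha*grad = 1.8493
  prox(v) = soft_thresh(1.8493, 0.0399) = 1.8094
Iteration 2: beta = 0.3333, y = 1.8094 + 0.3333*(1.8094 - 3.6875) = 1.1833
  grad(y) = 2.1996, v = y - alpha*grad = 1.0579
  prox(v) = soft_thresh(1.0579, 0.0399) = 1.018
Iteration 3: beta = 0.5, y = 1.018 + 0.5*(1.018 - 1.8094) = 0.6224
  grad(y) = -4.5317, v = y - alpha*grad = 0.8807
  prox(v) = soft_thresh(0.8807, 0.0399) = 0.8408
f(x_3) = 6*0.8408^2 - 12*0.8408 + 0.7*|0.8408| = -5.2593


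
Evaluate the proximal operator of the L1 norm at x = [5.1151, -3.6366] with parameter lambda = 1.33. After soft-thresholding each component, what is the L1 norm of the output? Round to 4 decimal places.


Soft-thresholding with lambda = 1.33:
prox(5.1151) = sign(5.1151)*max(|5.1151| - 1.33, 0) = 3.7851
prox(-3.6366) = sign(-3.6366)*max(|-3.6366| - 1.33, 0) = -2.3066
prox(x) = [3.7851, -2.3066]
||prox(x)||_1 = 3.7851 + 2.3066 = 6.0917


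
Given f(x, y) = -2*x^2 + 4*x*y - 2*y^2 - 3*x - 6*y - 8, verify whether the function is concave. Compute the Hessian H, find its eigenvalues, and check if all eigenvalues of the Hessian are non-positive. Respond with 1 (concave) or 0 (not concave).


The Hessian of f(x,y) = -2*x^2 + 4*x*y - 2*y^2 - 3*x - 6*y - 8 is:
H = [[-4, 4], [4, -4]]
Trace = -4 - 4 = -8
Determinant = -4*-4 - (4)^2 = 0
Discriminant = (-8)^2 - 4*0 = 64.0
Eigenvalues: lambda_1 = -8.0, lambda_2 = 0.0
The function is concave.

1


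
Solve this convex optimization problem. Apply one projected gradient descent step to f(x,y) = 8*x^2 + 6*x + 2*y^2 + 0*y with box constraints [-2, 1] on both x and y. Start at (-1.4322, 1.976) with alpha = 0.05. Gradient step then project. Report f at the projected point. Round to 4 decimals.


Step 1: Compute gradient at (-1.4322, 1.976).
grad_x = 2*8*-1.4322 + 6 = -16.9152
grad_y = 2*2*1.976 + 0 = 7.904
Step 2: Gradient step.
x_raw = -1.4322 - 0.05*-16.9152 = -0.5864
y_raw = 1.976 - 0.05*7.904 = 1.5808
Step 3: Project onto [-2, 1].
x_proj = clip(-0.5864) = -0.5864
y_proj = clip(1.5808) = 1.0
Step 4: Evaluate f.
f(-0.5864, 1.0) = 1.2327


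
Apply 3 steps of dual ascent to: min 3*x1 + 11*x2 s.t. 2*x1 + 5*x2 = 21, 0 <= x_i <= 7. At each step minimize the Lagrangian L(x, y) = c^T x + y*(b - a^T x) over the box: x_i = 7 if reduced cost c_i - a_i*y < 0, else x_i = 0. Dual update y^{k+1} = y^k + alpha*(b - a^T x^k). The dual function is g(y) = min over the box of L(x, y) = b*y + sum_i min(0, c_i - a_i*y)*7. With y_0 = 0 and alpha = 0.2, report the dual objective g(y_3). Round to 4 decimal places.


Dual ascent for LP: min 3*x1 + 11*x2, 2*x1 + 5*x2 = 21, 0 <= x_i <= 7
Step 1: y^k = 0.0, reduced costs: (3.0, 11.0)
  x^k = (0.0, 0.0), subgradient = b - a^T x = 21.0
  y^{k+1} = 0.0 + 0.2*21.0 = 4.2
Step 2: y^k = 4.2, reduced costs: (-5.4, -10.0)
  x^k = (7.0, 7.0), subgradient = b - a^T x = -28.0
  y^{k+1} = 4.2 + 0.2*-28.0 = -1.4
Step 3: y^k = -1.4, reduced costs: (5.8, 18.0)
  x^k = (0.0, 0.0), subgradient = b - a^T x = 21.0
  y^{k+1} = -1.4 + 0.2*21.0 = 2.8
Dual objective at y_3 = 2.8: reduced costs (-2.6, -3.0), box minimizer x = (7.0, 7.0)
g(y_3) = b*y + (c1 - a1*y)*x1 + (c2 - a2*y)*x2 = 21*2.8 + (-2.6)*7.0 + (-3.0)*7.0 = 58.8 - 18.2 - 21.0 = 19.6


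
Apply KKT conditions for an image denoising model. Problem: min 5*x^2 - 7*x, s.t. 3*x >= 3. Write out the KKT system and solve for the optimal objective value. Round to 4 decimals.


Step 1: Try lambda = 0 (constraint inactive).
x_unc = 7/(2*5) = 0.7
Check: 3*0.7 = 2.1 < 3 -- violated!
Step 2: Constraint must be active: 3*x = 3
x* = 3/3 = 1.0
lambda = (2*5*1.0 - 7)/3 = 1.0
Step 3: Compute optimal value.
f(x*) = 5*1.0^2 - 7*1.0 = -2.0


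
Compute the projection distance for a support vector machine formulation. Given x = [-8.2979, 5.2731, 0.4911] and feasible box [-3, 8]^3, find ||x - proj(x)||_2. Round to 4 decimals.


Project each component onto [-3, 8].
clip(-8.2979) = -3.0, clip(5.2731) = 5.2731, clip(0.4911) = 0.4911
Projection = [-3.0, 5.2731, 0.4911]
Squared diffs: [28.0677, 0.0, 0.0]
Distance = sqrt(28.0677) = 5.2979


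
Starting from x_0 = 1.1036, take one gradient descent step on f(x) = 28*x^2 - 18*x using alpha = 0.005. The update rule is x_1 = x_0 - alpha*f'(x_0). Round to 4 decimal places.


We compute the gradient at x_0 and apply the update.
f'(x) = 56*x - 18
f'(1.1036) = 56*1.1036 - 18 = 43.8016
x_1 = 1.1036 - 0.005*43.8016 = 0.8846


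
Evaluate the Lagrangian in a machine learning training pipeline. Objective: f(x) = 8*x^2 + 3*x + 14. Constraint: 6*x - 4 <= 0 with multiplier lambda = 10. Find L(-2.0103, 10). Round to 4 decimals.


Step 1: Evaluate f(x).
f(-2.0103) = 8*(-2.0103)^2 + 3*(-2.0103) + 14 = 40.2995
Step 2: Evaluate g(x).
g(-2.0103) = 6*-2.0103 - 4 = -16.0618
Step 3: Compute Lagrangian.
L = 40.2995 + 10*-16.0618 = -120.3185


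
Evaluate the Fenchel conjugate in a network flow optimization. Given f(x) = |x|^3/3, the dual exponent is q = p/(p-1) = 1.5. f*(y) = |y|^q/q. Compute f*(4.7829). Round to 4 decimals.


The conjugate exponent q satisfies 1/p + 1/q = 1.
p = 3, so q = 3/(3 - 1) = 1.5
|y|^q = 4.7829^1.5 = 10.4601
f*(4.7829) = 10.4601 / 1.5 = 6.9734


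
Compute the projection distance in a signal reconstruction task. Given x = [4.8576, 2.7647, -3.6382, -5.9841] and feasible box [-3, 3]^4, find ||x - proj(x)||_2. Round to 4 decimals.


Project each component onto [-3, 3].
clip(4.8576) = 3.0, clip(2.7647) = 2.7647, clip(-3.6382) = -3.0, clip(-5.9841) = -3.0
Projection = [3.0, 2.7647, -3.0, -3.0]
Squared diffs: [3.4507, 0.0, 0.4073, 8.9049]
Distance = sqrt(12.7629) = 3.5725


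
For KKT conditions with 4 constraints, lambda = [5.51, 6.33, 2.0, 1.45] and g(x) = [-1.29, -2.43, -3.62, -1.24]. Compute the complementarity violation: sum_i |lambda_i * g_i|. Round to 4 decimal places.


KKT complementary slackness check:
lambda_1 * g_1 = 5.51 * -1.29 = -7.1079
lambda_2 * g_2 = 6.33 * -2.43 = -15.3819
lambda_3 * g_3 = 2.0 * -3.62 = -7.24
lambda_4 * g_4 = 1.45 * -1.24 = -1.798
Total violation = 7.1079 + 15.3819 + 7.24 + 1.798 = 31.5278


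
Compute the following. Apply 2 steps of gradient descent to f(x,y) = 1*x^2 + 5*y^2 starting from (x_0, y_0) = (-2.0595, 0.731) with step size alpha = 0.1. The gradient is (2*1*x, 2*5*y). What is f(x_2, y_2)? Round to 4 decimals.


Gradient descent on f(x,y) = 1*x^2 + 5*y^2.
Starting point: (-2.0595, 0.731), alpha = 0.1
Step 1: grad_x = 2*1*-2.0595 = -4.119, grad_y = 2*5*0.731 = 7.31
  x_1 = -2.0595 - 0.1*-4.119 = -1.6476
  y_1 = 0.731 - 0.1*7.31 = 0.0
Step 2: grad_x = 2*1*-1.6476 = -3.2952, grad_y = 2*5*0.0 = 0.0
  x_2 = -1.6476 - 0.1*-3.2952 = -1.3181
  y_2 = 0.0 - 0.1*0.0 = 0.0
f(-1.3181, 0.0) = 1*(-1.3181)^2 + 5*0.0^2 = 1.7373


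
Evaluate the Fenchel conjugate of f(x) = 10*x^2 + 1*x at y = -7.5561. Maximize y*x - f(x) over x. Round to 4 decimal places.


f*(y) = sup_x {y*x - a*x^2 - b*x} = sup_x {(y-b)*x - a*x^2}
FOC: (y - b) - 2a*x = 0 => x* = (y - b)/(2a)
x* = (-7.5561 - 1)/(2*10) = -0.4278
f*(-7.5561) = (y-b)^2/(4a) = (-7.5561 - 1)^2/(4*10)
= 73.2068/40 = 1.8302


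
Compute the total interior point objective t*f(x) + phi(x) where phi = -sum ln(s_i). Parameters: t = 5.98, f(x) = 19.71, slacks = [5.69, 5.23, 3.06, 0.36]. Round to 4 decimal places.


Step 1: Compute log-barrier.
ln values: [1.7387, 1.6544, 1.1184, -1.0217]
phi = -(1.7387 + 1.6544 + 1.1184 - 1.0217) = -3.4899
Step 2: Compute augmented objective.
t*f(x) = 5.98*19.71 = 117.8658
Total = 117.8658 - 3.4899 = 114.3759


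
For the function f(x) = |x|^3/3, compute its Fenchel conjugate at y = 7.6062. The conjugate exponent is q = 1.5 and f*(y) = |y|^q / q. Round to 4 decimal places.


The conjugate exponent q satisfies 1/p + 1/q = 1.
p = 3, so q = 3/(3 - 1) = 1.5
|y|^q = 7.6062^1.5 = 20.9774
f*(7.6062) = 20.9774 / 1.5 = 13.9849


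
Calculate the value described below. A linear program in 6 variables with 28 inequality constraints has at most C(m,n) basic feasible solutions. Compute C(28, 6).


Each vertex corresponds to some choice of n active constraints out of m, so the number of vertices is at most C(m, n) = m! / (n!(m-n)!).
m = 28, n = 6
Numerator: 28 * 27 * 26 * 25 * 24 * 23
Denominator: 6! = 720
C(28, 6) = 376740


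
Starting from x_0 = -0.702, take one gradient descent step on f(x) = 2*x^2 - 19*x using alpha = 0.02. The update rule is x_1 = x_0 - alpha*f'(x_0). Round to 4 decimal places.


We compute the gradient at x_0 and apply the update.
f'(x) = 4*x - 19
f'(-0.702) = 4*-0.702 - 19 = -21.808
x_1 = -0.702 - 0.02*-21.808 = -0.2658


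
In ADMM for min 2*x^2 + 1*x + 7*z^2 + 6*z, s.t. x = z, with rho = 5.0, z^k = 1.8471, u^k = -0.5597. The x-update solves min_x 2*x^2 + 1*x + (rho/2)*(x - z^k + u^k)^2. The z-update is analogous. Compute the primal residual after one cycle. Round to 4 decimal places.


ADMM iteration with rho = 5.0, z^k = 1.8471, u^k = -0.5597
Step 1: x-update.
Minimize 2*x^2 + 1*x + (5.0/2)*(x - 1.8471 - 0.5597)^2
FOC: (2*2 + 5.0)*x = -1 + 5.0*(1.8471 + 0.5597)
x^{k+1} = 1.226
Step 2: z-update.
Minimize 7*z^2 + 6*z + (5.0/2)*(1.226 - z - 0.5597)^2
FOC: (2*7 + 5.0)*z = -6 + 5.0*(1.226 - 0.5597)
z^{k+1} = -0.1404
Step 3: u-update.
u^{k+1} = -0.5597 + 1.226 + 0.1404 = 0.8067
Step 4: Primal residual = |1.226 + 0.1404| = 1.3664


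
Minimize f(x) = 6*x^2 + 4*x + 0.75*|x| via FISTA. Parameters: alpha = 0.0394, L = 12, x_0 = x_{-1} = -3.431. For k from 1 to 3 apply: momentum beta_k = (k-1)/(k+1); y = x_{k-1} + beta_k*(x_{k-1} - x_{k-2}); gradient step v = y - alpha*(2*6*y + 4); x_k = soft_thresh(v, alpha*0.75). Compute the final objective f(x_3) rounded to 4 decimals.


FISTA on f(x) = 6*x^2 + 4*x + 0.75*|x|
L = 12, alpha = 0.0394
Iteration 1: beta = 0.0, y = -3.431 + 0.0*(-3.431 + 3.431) = -3.431
  grad(y) = -37.172, v = y - alpha*grad = -1.9664
  prox(v) = soft_thresh(-1.9664, 0.0296) = -1.9369
Iteration 2: beta = 0.3333, y = -1.9369 + 0.3333*(-1.9369 + 3.431) = -1.4388
  grad(y) = -13.266, v = y - alpha*grad = -0.9162
  prox(v) = soft_thresh(-0.9162, 0.0296) = -0.8866
Iteration 3: beta = 0.5, y = -0.8866 + 0.5*(-0.8866 + 1.9369) = -0.3615
  grad(y) = -0.3376, v = y - alpha*grad = -0.3482
  prox(v) = soft_thresh(-0.3482, 0.0296) = -0.3186
f(x_3) = 6*(-0.3186)^2 + 4*(-0.3186) + 0.75*|-0.3186| = -0.4264


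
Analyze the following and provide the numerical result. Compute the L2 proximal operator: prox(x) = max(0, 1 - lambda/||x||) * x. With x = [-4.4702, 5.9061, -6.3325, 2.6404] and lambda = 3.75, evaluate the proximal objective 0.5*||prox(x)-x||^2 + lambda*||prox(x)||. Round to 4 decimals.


Step 1: Compute ||x||.
||x|| = 10.0964
Step 2: Compute scaling factor.
scale = max(0, 1 - 3.75/10.0964) = 0.6286
Step 3: prox(x) = [-2.8099, 3.7125, -3.9805, 1.6597]
||prox(x)|| = 6.3464
Step 4: Proximal objective.
0.5*||prox-x||^2 = 7.0313
lambda*||prox|| = 23.799
Total = 30.8302


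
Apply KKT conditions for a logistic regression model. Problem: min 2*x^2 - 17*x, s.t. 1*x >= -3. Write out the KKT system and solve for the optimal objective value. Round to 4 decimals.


Step 1: Try lambda = 0 (constraint inactive).
Stationarity: 2*2*x - 17 = 0
x* = 17/(2*2) = 4.25
Check constraint: 1*4.25 = 4.25 >= -3 -- satisfied.
Step 2: Compute optimal value.
f(x*) = 2*4.25^2 - 17*4.25 = -36.125


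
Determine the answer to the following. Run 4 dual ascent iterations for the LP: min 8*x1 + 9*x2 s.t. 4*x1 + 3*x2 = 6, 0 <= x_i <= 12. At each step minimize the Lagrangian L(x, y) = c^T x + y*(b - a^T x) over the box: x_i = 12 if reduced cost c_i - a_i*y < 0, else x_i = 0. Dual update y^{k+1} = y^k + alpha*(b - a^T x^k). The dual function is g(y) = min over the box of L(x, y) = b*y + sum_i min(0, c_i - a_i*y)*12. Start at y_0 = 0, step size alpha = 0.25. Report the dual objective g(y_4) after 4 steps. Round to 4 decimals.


Dual ascent for LP: min 8*x1 + 9*x2, 4*x1 + 3*x2 = 6, 0 <= x_i <= 12
Step 1: y^k = 0.0, reduced costs: (8.0, 9.0)
  x^k = (0.0, 0.0), subgradient = b - a^T x = 6.0
  y^{k+1} = 0.0 + 0.25*6.0 = 1.5
Step 2: y^k = 1.5, reduced costs: (2.0, 4.5)
  x^k = (0.0, 0.0), subgradient = b - a^T x = 6.0
  y^{k+1} = 1.5 + 0.25*6.0 = 3.0
Step 3: y^k = 3.0, reduced costs: (-4.0, 0.0)
  x^k = (12.0, 0.0), subgradient = b - a^T x = -42.0
  y^{k+1} = 3.0 + 0.25*-42.0 = -7.5
Step 4: y^k = -7.5, reduced costs: (38.0, 31.5)
  x^k = (0.0, 0.0), subgradient = b - a^T x = 6.0
  y^{k+1} = -7.5 + 0.25*6.0 = -6.0
Dual objective at y_4 = -6.0: reduced costs (32.0, 27.0), box minimizer x = (0.0, 0.0)
g(y_4) = b*y + (c1 - a1*y)*x1 + (c2 - a2*y)*x2 = 6*(-6.0) + 32.0*0.0 + 27.0*0.0 = -36.0 + 0.0 + 0.0 = -36.0


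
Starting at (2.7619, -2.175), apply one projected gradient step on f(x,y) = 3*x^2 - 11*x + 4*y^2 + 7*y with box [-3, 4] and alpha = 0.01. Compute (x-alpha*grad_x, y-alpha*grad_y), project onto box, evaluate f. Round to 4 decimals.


Step 1: Compute gradient at (2.7619, -2.175).
grad_x = 2*3*2.7619 - 11 = 5.5714
grad_y = 2*4*-2.175 + 7 = -10.4
Step 2: Gradient step.
x_raw = 2.7619 - 0.01*5.5714 = 2.7062
y_raw = -2.175 - 0.01*-10.4 = -2.071
Step 3: Project onto [-3, 4].
x_proj = clip(2.7062) = 2.7062
y_proj = clip(-2.071) = -2.071
Step 4: Evaluate f.
f(2.7062, -2.071) = -5.1386


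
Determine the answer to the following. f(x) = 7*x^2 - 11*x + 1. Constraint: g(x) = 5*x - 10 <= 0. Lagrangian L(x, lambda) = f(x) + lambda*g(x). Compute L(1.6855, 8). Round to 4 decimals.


Step 1: Evaluate f(x).
f(1.6855) = 7*1.6855^2 - 11*1.6855 + 1 = 2.3459
Step 2: Evaluate g(x).
g(1.6855) = 5*1.6855 - 10 = -1.5725
Step 3: Compute Lagrangian.
L = 2.3459 + 8*-1.5725 = -10.2341


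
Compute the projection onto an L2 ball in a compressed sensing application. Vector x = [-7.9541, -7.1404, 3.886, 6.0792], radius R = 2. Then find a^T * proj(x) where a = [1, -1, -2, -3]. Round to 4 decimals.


Step 1: Compute ||x|| (intermediates to 6 decimals).
||x|| = sqrt((-7.9541)^2 + (-7.1404)^2 + 3.886^2 + 6.0792^2) = 12.89615
Step 2: Project.
Since ||x|| > R, scale = R/||x|| = 2/12.89615 = 0.155085, proj(x) = scale * x
proj(x) = [-1.233562, -1.107369, 0.60266, 0.942793]
Step 3: Dot product.
a^T * proj(x) = 1*(-1.233562) - 1*(-1.107369) - 2*0.60266 - 3*0.942793 = -4.1599


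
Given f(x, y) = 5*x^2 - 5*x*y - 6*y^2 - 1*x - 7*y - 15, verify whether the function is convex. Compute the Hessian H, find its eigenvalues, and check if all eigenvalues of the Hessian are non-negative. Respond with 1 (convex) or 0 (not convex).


The Hessian of f(x,y) = 5*x^2 - 5*x*y - 6*y^2 - 1*x - 7*y - 15 is:
H = [[10, -5], [-5, -12]]
Trace = 10 - 12 = -2
Determinant = 10*-12 - (-5)^2 = -145
Discriminant = (-2)^2 - 4*-145 = 584.0
Eigenvalues: lambda_1 = -13.083, lambda_2 = 11.083
The function is not convex.

0


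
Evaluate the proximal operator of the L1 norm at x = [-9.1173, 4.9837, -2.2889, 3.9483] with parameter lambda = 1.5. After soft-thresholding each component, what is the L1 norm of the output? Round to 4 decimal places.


Soft-thresholding with lambda = 1.5:
prox(-9.1173) = sign(-9.1173)*max(|-9.1173| - 1.5, 0) = -7.6173
prox(4.9837) = sign(4.9837)*max(|4.9837| - 1.5, 0) = 3.4837
prox(-2.2889) = sign(-2.2889)*max(|-2.2889| - 1.5, 0) = -0.7889
prox(3.9483) = sign(3.9483)*max(|3.9483| - 1.5, 0) = 2.4483
prox(x) = [-7.6173, 3.4837, -0.7889, 2.4483]
||prox(x)||_1 = 7.6173 + 3.4837 + 0.7889 + 2.4483 = 14.3382


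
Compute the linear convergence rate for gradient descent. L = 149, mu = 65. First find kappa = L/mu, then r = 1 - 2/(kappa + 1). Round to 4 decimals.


Step 1: Compute the condition number.
kappa = L/mu = 149/65 = 2.2923
Step 2: Compute the convergence rate.
r = 1 - 2/(kappa + 1) = 1 - 2*mu/(L + mu) = (L - mu)/(L + mu) = 84/214 = 0.3925


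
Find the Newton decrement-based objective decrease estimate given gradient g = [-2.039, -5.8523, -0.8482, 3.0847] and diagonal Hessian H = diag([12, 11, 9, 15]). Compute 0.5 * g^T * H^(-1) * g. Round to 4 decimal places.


Step 1: H is diagonal, so H^(-1) * g = [-0.1699, -0.532, -0.0942, 0.2056].
Step 2: g^T H^(-1) g = sum_i g_i^2 / H_ii
  = (-2.039)^2/12 + (-5.8523)^2/11 + (-0.8482)^2/9 + (3.0847)^2/15
  = 0.3465 + 3.1136 + 0.0799 + 0.6344 = 4.1743
Step 3: Objective decrease = 0.5 * g^T H^(-1) g = 2.0872


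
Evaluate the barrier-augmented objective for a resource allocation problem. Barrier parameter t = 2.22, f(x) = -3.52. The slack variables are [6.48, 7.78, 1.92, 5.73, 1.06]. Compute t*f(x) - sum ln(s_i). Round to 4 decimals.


Step 1: Compute log-barrier.
ln values: [1.8687, 2.0516, 0.6523, 1.7457, 0.0583]
phi = -(1.8687 + 2.0516 + 0.6523 + 1.7457 + 0.0583) = -6.3766
Step 2: Compute augmented objective.
t*f(x) = 2.22*-3.52 = -7.8144
Total = -7.8144 - 6.3766 = -14.191


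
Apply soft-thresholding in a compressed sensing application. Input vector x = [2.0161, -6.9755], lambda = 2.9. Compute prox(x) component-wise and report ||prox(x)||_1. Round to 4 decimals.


Soft-thresholding with lambda = 2.9:
prox(2.0161) = sign(2.0161)*max(|2.0161| - 2.9, 0) = 0.0
prox(-6.9755) = sign(-6.9755)*max(|-6.9755| - 2.9, 0) = -4.0755
prox(x) = [0.0, -4.0755]
||prox(x)||_1 = 0.0 + 4.0755 = 4.0755


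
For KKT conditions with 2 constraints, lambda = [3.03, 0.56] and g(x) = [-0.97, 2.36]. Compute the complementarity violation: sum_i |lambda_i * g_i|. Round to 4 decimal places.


KKT complementary slackness check:
lambda_1 * g_1 = 3.03 * -0.97 = -2.9391
lambda_2 * g_2 = 0.56 * 2.36 = 1.3216
Total violation = 2.9391 + 1.3216 = 4.2607


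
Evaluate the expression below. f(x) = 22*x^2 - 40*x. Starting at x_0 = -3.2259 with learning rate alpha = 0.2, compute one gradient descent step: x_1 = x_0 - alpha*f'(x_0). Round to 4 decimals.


We compute the gradient at x_0 and apply the update.
f'(x) = 44*x - 40
f'(-3.2259) = 44*-3.2259 - 40 = -181.9396
x_1 = -3.2259 - 0.2*-181.9396 = 33.162


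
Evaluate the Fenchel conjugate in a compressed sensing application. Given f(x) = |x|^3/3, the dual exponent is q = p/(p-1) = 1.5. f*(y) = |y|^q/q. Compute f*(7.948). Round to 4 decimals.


The conjugate exponent q satisfies 1/p + 1/q = 1.
p = 3, so q = 3/(3 - 1) = 1.5
|y|^q = 7.948^1.5 = 22.4072
f*(7.948) = 22.4072 / 1.5 = 14.9381


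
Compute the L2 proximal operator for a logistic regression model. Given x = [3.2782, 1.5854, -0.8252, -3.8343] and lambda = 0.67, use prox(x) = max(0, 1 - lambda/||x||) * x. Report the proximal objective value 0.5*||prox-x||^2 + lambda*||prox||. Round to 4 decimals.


Step 1: Compute ||x||.
||x|| = 5.3519
Step 2: Compute scaling factor.
scale = max(0, 1 - 0.67/5.3519) = 0.8748
Step 3: prox(x) = [2.8678, 1.3869, -0.7219, -3.3543]
||prox(x)|| = 4.6819
Step 4: Proximal objective.
0.5*||prox-x||^2 = 0.2245
lambda*||prox|| = 3.1369
Total = 3.3613


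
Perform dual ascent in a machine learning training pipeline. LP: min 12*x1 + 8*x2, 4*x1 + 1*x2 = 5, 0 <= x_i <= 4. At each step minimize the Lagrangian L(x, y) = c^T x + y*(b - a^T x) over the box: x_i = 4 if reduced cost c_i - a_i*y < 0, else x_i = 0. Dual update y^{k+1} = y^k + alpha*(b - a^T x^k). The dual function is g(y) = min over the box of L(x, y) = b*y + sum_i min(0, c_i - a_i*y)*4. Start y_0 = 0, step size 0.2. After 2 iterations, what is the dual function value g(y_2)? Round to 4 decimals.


Dual ascent for LP: min 12*x1 + 8*x2, 4*x1 + 1*x2 = 5, 0 <= x_i <= 4
Step 1: y^k = 0.0, reduced costs: (12.0, 8.0)
  x^k = (0.0, 0.0), subgradient = b - a^T x = 5.0
  y^{k+1} = 0.0 + 0.2*5.0 = 1.0
Step 2: y^k = 1.0, reduced costs: (8.0, 7.0)
  x^k = (0.0, 0.0), subgradient = b - a^T x = 5.0
  y^{k+1} = 1.0 + 0.2*5.0 = 2.0
Dual objective at y_2 = 2.0: reduced costs (4.0, 6.0), box minimizer x = (0.0, 0.0)
g(y_2) = b*y + (c1 - a1*y)*x1 + (c2 - a2*y)*x2 = 5*2.0 + 4.0*0.0 + 6.0*0.0 = 10.0 + 0.0 + 0.0 = 10.0


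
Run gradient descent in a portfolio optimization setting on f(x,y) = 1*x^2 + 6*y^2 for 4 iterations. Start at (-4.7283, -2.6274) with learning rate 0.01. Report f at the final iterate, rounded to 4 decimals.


Gradient descent on f(x,y) = 1*x^2 + 6*y^2.
Starting point: (-4.7283, -2.6274), alpha = 0.01
Step 1: grad_x = 2*1*-4.7283 = -9.4566, grad_y = 2*6*-2.6274 = -31.5288
  x_1 = -4.7283 - 0.01*-9.4566 = -4.6337
  y_1 = -2.6274 - 0.01*-31.5288 = -2.3121
Step 2: grad_x = 2*1*-4.6337 = -9.2675, grad_y = 2*6*-2.3121 = -27.7453
  x_2 = -4.6337 - 0.01*-9.2675 = -4.5411
  y_2 = -2.3121 - 0.01*-27.7453 = -2.0347
Step 3: grad_x = 2*1*-4.5411 = -9.0821, grad_y = 2*6*-2.0347 = -24.4159
  x_3 = -4.5411 - 0.01*-9.0821 = -4.4502
  y_3 = -2.0347 - 0.01*-24.4159 = -1.7905
Step 4: grad_x = 2*1*-4.4502 = -8.9005, grad_y = 2*6*-1.7905 = -21.486
  x_4 = -4.4502 - 0.01*-8.9005 = -4.3612
  y_4 = -1.7905 - 0.01*-21.486 = -1.5756
f(-4.3612, -1.5756) = 1*(-4.3612)^2 + 6*(-1.5756)^2 = 33.9162


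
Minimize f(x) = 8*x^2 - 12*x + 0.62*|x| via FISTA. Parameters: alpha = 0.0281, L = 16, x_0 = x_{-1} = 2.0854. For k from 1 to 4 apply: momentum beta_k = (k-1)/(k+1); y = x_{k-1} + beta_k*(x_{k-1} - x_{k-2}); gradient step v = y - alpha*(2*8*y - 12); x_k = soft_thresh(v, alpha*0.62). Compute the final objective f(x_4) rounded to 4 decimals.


FISTA on f(x) = 8*x^2 - 12*x + 0.62*|x|
L = 16, alpha = 0.0281
Iteration 1: beta = 0.0, y = 2.0854 + 0.0*(2.0854 - 2.0854) = 2.0854
  grad(y) = 21.3664, v = y - alpha*grad = 1.485
  prox(v) = soft_thresh(1.485, 0.0174) = 1.4676
Iteration 2: beta = 0.3333, y = 1.4676 + 0.3333*(1.4676 - 2.0854) = 1.2616
  grad(y) = 8.1863, v = y - alpha*grad = 1.0316
  prox(v) = soft_thresh(1.0316, 0.0174) = 1.0142
Iteration 3: beta = 0.5, y = 1.0142 + 0.5*(1.0142 - 1.4676) = 0.7875
  grad(y) = 0.5998, v = y - alpha*grad = 0.7706
  prox(v) = soft_thresh(0.7706, 0.0174) = 0.7532
Iteration 4: beta = 0.6, y = 0.7532 + 0.6*(0.7532 - 1.0142) = 0.5966
  grad(y) = -2.454, v = y - alpha*grad = 0.6656
  prox(v) = soft_thresh(0.6656, 0.0174) = 0.6482
f(x_4) = 8*0.6482^2 - 12*0.6482 + 0.62*|0.6482| = -4.0152


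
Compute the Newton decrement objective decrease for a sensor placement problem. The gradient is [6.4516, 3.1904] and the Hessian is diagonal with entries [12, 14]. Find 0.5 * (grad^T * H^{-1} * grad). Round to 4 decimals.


Step 1: H is diagonal, so H^(-1) * g = [0.5376, 0.2279].
Step 2: g^T H^(-1) g = sum_i g_i^2 / H_ii
  = (6.4516)^2/12 + (3.1904)^2/14
  = 3.4686 + 0.727 = 4.1956
Step 3: Objective decrease = 0.5 * g^T H^(-1) g = 2.0978


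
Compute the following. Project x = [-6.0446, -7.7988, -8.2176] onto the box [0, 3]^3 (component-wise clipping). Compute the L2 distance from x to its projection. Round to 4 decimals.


Project each component onto [0, 3].
clip(-6.0446) = 0.0, clip(-7.7988) = 0.0, clip(-8.2176) = 0.0
Projection = [0.0, 0.0, 0.0]
Squared diffs: [36.5372, 60.8213, 67.5289]
Distance = sqrt(164.8874) = 12.8408


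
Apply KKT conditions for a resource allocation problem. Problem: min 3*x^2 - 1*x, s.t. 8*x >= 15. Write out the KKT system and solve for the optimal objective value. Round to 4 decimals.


Step 1: Try lambda = 0 (constraint inactive).
x_unc = 1/(2*3) = 0.1667
Check: 8*0.1667 = 1.3336 < 15 -- violated!
Step 2: Constraint must be active: 8*x = 15
x* = 15/8 = 1.875
lambda = (2*3*1.875 - 1)/8 = 1.2813
Step 3: Compute optimal value.
f(x*) = 3*1.875^2 - 1*1.875 = 8.6719


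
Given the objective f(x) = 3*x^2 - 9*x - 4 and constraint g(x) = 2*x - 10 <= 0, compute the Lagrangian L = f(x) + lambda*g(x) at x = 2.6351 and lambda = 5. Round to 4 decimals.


Step 1: Evaluate f(x).
f(2.6351) = 3*2.6351^2 - 9*2.6351 - 4 = -6.8846
Step 2: Evaluate g(x).
g(2.6351) = 2*2.6351 - 10 = -4.7298
Step 3: Compute Lagrangian.
L = -6.8846 + 5*-4.7298 = -30.5336


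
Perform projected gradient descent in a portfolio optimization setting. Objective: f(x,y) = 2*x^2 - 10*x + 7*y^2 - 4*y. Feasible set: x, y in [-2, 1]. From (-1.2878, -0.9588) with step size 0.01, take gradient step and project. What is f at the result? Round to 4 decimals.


Step 1: Compute gradient at (-1.2878, -0.9588).
grad_x = 2*2*-1.2878 - 10 = -15.1512
grad_y = 2*7*-0.9588 - 4 = -17.4232
Step 2: Gradient step.
x_raw = -1.2878 - 0.01*-15.1512 = -1.1363
y_raw = -0.9588 - 0.01*-17.4232 = -0.7846
Step 3: Project onto [-2, 1].
x_proj = clip(-1.1363) = -1.1363
y_proj = clip(-0.7846) = -0.7846
Step 4: Evaluate f.
f(-1.1363, -0.7846) = 21.3923


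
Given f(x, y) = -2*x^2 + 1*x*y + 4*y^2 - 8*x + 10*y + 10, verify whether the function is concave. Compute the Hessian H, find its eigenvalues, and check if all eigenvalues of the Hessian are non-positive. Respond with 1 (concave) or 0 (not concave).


The Hessian of f(x,y) = -2*x^2 + 1*x*y + 4*y^2 - 8*x + 10*y + 10 is:
H = [[-4, 1], [1, 8]]
Trace = -4 + 8 = 4
Determinant = -4*8 - (1)^2 = -33
Discriminant = (4)^2 - 4*-33 = 148.0
Eigenvalues: lambda_1 = -4.0828, lambda_2 = 8.0828
The function is not concave.

0


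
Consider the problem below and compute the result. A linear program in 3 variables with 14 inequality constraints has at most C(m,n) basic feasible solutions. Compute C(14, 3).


Each vertex corresponds to some choice of n active constraints out of m, so the number of vertices is at most C(m, n) = m! / (n!(m-n)!).
m = 14, n = 3
Numerator: 14 * 13 * 12
Denominator: 3! = 6
C(14, 3) = 364


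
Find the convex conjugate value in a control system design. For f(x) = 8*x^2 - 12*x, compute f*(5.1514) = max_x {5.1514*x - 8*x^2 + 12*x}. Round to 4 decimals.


f*(y) = sup_x {y*x - a*x^2 - b*x} = sup_x {(y-b)*x - a*x^2}
FOC: (y - b) - 2a*x = 0 => x* = (y - b)/(2a)
x* = (5.1514 + 12)/(2*8) = 1.072
f*(5.1514) = (y-b)^2/(4a) = (5.1514 + 12)^2/(4*8)
= 294.1705/32 = 9.1928


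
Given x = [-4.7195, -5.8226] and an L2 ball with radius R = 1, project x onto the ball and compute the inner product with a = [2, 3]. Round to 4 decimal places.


Step 1: Compute ||x|| (intermediates to 6 decimals).
||x|| = sqrt((-4.7195)^2 + (-5.8226)^2) = 7.495088
Step 2: Project.
Since ||x|| > R, scale = R/||x|| = 1/7.495088 = 0.133421, proj(x) = scale * x
proj(x) = [-0.62968, -0.776857]
Step 3: Dot product.
a^T * proj(x) = 2*(-0.62968) + 3*(-0.776857) = -3.5899


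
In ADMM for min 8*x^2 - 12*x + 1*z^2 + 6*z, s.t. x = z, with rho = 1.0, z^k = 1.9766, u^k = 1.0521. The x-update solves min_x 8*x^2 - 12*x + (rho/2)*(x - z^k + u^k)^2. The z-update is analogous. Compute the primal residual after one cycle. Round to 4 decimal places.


ADMM iteration with rho = 1.0, z^k = 1.9766, u^k = 1.0521
Step 1: x-update.
Minimize 8*x^2 - 12*x + (1.0/2)*(x - 1.9766 + 1.0521)^2
FOC: (2*8 + 1.0)*x = 12 + 1.0*(1.9766 - 1.0521)
x^{k+1} = 0.7603
Step 2: z-update.
Minimize 1*z^2 + 6*z + (1.0/2)*(0.7603 - z + 1.0521)^2
FOC: (2*1 + 1.0)*z = -6 + 1.0*(0.7603 + 1.0521)
z^{k+1} = -1.3959
Step 3: u-update.
u^{k+1} = 1.0521 + 0.7603 + 1.3959 = 3.2082
Step 4: Primal residual = |0.7603 + 1.3959| = 2.1561


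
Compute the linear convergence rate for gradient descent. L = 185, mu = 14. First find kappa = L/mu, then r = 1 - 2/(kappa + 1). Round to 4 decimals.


Step 1: Compute the condition number.
kappa = L/mu = 185/14 = 13.2143
Step 2: Compute the convergence rate.
r = 1 - 2/(kappa + 1) = 1 - 2*mu/(L + mu) = (L - mu)/(L + mu) = 171/199 = 0.8593


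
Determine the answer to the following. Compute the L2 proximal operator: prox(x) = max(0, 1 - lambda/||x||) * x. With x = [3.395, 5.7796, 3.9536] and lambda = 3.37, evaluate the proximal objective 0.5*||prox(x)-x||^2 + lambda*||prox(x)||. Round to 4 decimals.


Step 1: Compute ||x||.
||x|| = 7.7821
Step 2: Compute scaling factor.
scale = max(0, 1 - 3.37/7.7821) = 0.567
Step 3: prox(x) = [1.9248, 3.2768, 2.2415]
||prox(x)|| = 4.4121
Step 4: Proximal objective.
0.5*||prox-x||^2 = 5.6785
lambda*||prox|| = 14.8688
Total = 20.5472


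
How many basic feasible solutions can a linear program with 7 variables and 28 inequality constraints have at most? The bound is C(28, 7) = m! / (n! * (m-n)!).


Each vertex corresponds to some choice of n active constraints out of m, so the number of vertices is at most C(m, n) = m! / (n!(m-n)!).
m = 28, n = 7
Numerator: 28 * 27 * 26 * 25 * 24 * 23 * 22
Denominator: 7! = 5040
C(28, 7) = 1184040


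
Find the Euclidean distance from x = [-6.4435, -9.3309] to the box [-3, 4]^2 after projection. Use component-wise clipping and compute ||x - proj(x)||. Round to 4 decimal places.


Project each component onto [-3, 4].
clip(-6.4435) = -3.0, clip(-9.3309) = -3.0
Projection = [-3.0, -3.0]
Squared diffs: [11.8577, 40.0803]
Distance = sqrt(51.938) = 7.2068


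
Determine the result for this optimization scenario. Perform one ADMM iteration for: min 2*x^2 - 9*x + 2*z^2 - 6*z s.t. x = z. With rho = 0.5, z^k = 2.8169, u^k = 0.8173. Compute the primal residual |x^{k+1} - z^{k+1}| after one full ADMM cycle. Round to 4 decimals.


ADMM iteration with rho = 0.5, z^k = 2.8169, u^k = 0.8173
Step 1: x-update.
Minimize 2*x^2 - 9*x + (0.5/2)*(x - 2.8169 + 0.8173)^2
FOC: (2*2 + 0.5)*x = 9 + 0.5*(2.8169 - 0.8173)
x^{k+1} = 2.2222
Step 2: z-update.
Minimize 2*z^2 - 6*z + (0.5/2)*(2.2222 - z + 0.8173)^2
FOC: (2*2 + 0.5)*z = 6 + 0.5*(2.2222 + 0.8173)
z^{k+1} = 1.6711
Step 3: u-update.
u^{k+1} = 0.8173 + 2.2222 - 1.6711 = 1.3684
Step 4: Primal residual = |2.2222 - 1.6711| = 0.5511


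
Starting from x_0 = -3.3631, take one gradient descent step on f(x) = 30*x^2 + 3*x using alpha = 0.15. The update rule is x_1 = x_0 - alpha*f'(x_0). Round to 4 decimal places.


We compute the gradient at x_0 and apply the update.
f'(x) = 60*x + 3
f'(-3.3631) = 60*-3.3631 + 3 = -198.786
x_1 = -3.3631 - 0.15*-198.786 = 26.4548


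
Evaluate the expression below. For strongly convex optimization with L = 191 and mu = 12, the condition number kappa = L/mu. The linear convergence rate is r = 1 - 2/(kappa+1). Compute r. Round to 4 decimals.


Step 1: Compute the condition number.
kappa = L/mu = 191/12 = 15.9167
Step 2: Compute the convergence rate.
r = 1 - 2/(kappa + 1) = 1 - 2*mu/(L + mu) = (L - mu)/(L + mu) = 179/203 = 0.8818


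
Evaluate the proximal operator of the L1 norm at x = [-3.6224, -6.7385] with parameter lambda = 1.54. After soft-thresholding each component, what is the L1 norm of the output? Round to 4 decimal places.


Soft-thresholding with lambda = 1.54:
prox(-3.6224) = sign(-3.6224)*max(|-3.6224| - 1.54, 0) = -2.0824
prox(-6.7385) = sign(-6.7385)*max(|-6.7385| - 1.54, 0) = -5.1985
prox(x) = [-2.0824, -5.1985]
||prox(x)||_1 = 2.0824 + 5.1985 = 7.2809


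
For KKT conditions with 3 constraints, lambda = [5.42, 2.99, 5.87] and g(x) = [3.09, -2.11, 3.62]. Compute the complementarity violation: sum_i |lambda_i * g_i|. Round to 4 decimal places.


KKT complementary slackness check:
lambda_1 * g_1 = 5.42 * 3.09 = 16.7478
lambda_2 * g_2 = 2.99 * -2.11 = -6.3089
lambda_3 * g_3 = 5.87 * 3.62 = 21.2494
Total violation = 16.7478 + 6.3089 + 21.2494 = 44.3061


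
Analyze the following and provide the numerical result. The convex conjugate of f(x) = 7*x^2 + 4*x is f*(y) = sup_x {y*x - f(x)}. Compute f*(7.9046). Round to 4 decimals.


f*(y) = sup_x {y*x - a*x^2 - b*x} = sup_x {(y-b)*x - a*x^2}
FOC: (y - b) - 2a*x = 0 => x* = (y - b)/(2a)
x* = (7.9046 - 4)/(2*7) = 0.2789
f*(7.9046) = (y-b)^2/(4a) = (7.9046 - 4)^2/(4*7)
= 15.2459/28 = 0.5445


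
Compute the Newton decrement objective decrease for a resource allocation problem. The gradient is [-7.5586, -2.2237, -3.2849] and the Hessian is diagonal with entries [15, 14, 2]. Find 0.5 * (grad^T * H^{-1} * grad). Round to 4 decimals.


Step 1: H is diagonal, so H^(-1) * g = [-0.5039, -0.1588, -1.6425].
Step 2: g^T H^(-1) g = sum_i g_i^2 / H_ii
  = (-7.5586)^2/15 + (-2.2237)^2/14 + (-3.2849)^2/2
  = 3.8088 + 0.3532 + 5.3953 = 9.5573
Step 3: Objective decrease = 0.5 * g^T H^(-1) g = 4.7787
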